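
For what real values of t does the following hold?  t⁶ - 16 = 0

t = -1.5874 or t = 1.5874

Let u = t³. The equation becomes u² - 16 = 0.
Factor: (u - 4)(u + 4) = 0, so u = 4 or u = -4.
t³ = 4 gives t = ∛(4) ≈ 1.5874.
t³ = -4 gives t = -∛(4) ≈ -1.5874.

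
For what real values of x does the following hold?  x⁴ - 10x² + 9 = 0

Let u = x². The equation becomes u² - 10u + 9 = 0.
Factor: (u - 1)(u - 9) = 0, so u = 1 or u = 9.
x² = 1 gives x = ±1.
x² = 9 gives x = ±3.

x = -3 or x = -1 or x = 1 or x = 3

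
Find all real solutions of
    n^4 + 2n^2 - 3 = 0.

Let u = n^2. The equation becomes u^2 + 2u - 3 = 0.
Factor: (u + 3)(u - 1) = 0, so u = -3 or u = 1.
n^2 = -3 < 0 has no real solution.
n^2 = 1 gives n = +/-1.

n = -1 or n = 1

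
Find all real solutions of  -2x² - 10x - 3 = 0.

Discriminant: (-10)² − 4·(-2)·(-3) = 76.
Quadratic formula: x = (10 ± √76) / (-4).
So x = -5/2 - √(19)/2 ≈ -4.6794 or x = -5/2 + √(19)/2 ≈ -0.3206.

x = -4.6794 or x = -0.3206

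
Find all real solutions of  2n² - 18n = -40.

Bring every term to one side: 2n² - 18n + 40 = 0.
Factor: 2(n - 5)(n - 4) = 0.
So n = 5 or n = 4.

n = 4 or n = 5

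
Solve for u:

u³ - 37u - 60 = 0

u = -5 or u = -1.772 or u = 6.772

Possible rational roots are divisors of -60. Testing u = -5 gives 0, so (u + 5) is a factor.
Divide: u³ - 37u - 60 = (u + 5)(u² - 5u - 12).
Apply the quadratic formula to u² - 5u - 12 = 0: u = (5 ± √73)/2, i.e. u ≈ 6.772 or u ≈ -1.772.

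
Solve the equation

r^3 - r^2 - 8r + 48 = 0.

r = -4

Possible rational roots are divisors of 48. Testing r = -4 gives 0, so (r + 4) is a factor.
Divide: r^3 - r^2 - 8r + 48 = (r + 4)(r^2 - 5r + 12).
The quadratic r^2 - 5r + 12 has discriminant -23 < 0, so no further real roots.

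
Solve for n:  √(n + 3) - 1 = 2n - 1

Isolate the radical: √(n + 3) = 2n.
Square both sides: n + 3 = (2n)².
Expand and rearrange: 4n² - n - 3 = 0.
Solving gives n = 1 or n = -0.75.
Check each candidate in the original equation:
  n = 1: √(4) = 2, while 2n = 2 — valid.
  n = -0.75: √(2.25) = 1.5, while 2n = -1.5 — extraneous.

n = 1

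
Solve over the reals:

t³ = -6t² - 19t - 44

Rearrange: t³ + 6t² + 19t + 44 = 0.
Possible rational roots are divisors of 44. Testing t = -4 gives 0, so (t + 4) is a factor.
Divide: t³ + 6t² + 19t + 44 = (t + 4)(t² + 2t + 11).
The quadratic t² + 2t + 11 has discriminant -40 < 0, so no further real roots.

t = -4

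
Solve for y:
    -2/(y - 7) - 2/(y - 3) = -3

y = 3.5585 or y = 7.7749

Multiply both sides by (y - 7)(y - 3):
-2(y - 3) - 2(y - 7) = -3(y - 7)(y - 3).
Expand and collect terms: -3y² + 34y - 83 = 0.
By the quadratic formula, y = (-34 ± √160) / -6, so y ≈ 3.5585 or y ≈ 7.7749.
Neither value makes a denominator zero (y ≠ 7, y ≠ 3), so both are valid.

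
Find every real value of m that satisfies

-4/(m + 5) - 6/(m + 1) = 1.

Multiply both sides by (m + 5)(m + 1):
-4(m + 1) - 6(m + 5) = (m + 5)(m + 1).
Expand and collect terms: m² + 16m + 39 = 0.
Factor or apply the quadratic formula: m = -3 or m = -13.
Neither value makes a denominator zero (m ≠ -5, m ≠ -1), so both are valid.

m = -13 or m = -3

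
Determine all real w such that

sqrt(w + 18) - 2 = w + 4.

Isolate the radical: sqrt(w + 18) = w + 6.
Square both sides: w + 18 = (w + 6)^2.
Expand and rearrange: w^2 + 11w + 18 = 0.
Solving gives w = -2 or w = -9.
Check each candidate in the original equation:
  w = -2: sqrt(16) = 4, while w + 6 = 4 — valid.
  w = -9: sqrt(9) = 3, while w + 6 = -3 — extraneous.

w = -2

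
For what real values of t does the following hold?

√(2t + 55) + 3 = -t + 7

t = -3

Isolate the radical: √(2t + 55) = -t + 4.
Square both sides: 2t + 55 = (-t + 4)².
Expand and rearrange: t² - 10t - 39 = 0.
Solving gives t = 13 or t = -3.
Check each candidate in the original equation:
  t = 13: √(81) = 9, while -t + 4 = -9 — extraneous.
  t = -3: √(49) = 7, while -t + 4 = 7 — valid.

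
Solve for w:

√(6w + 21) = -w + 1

w = -2

Square both sides: 6w + 21 = (-w + 1)².
Expand and rearrange: w² - 8w - 20 = 0.
Solving gives w = 10 or w = -2.
Check each candidate in the original equation:
  w = 10: √(81) = 9, while -w + 1 = -9 — extraneous.
  w = -2: √(9) = 3, while -w + 1 = 3 — valid.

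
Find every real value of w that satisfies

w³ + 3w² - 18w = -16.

w = -6.2749 or w = 1.2749 or w = 2

Rearrange: w³ + 3w² - 18w + 16 = 0.
Possible rational roots are divisors of 16. Testing w = 2 gives 0, so (w - 2) is a factor.
Divide: w³ + 3w² - 18w + 16 = (w - 2)(w² + 5w - 8).
Apply the quadratic formula to w² + 5w - 8 = 0: w = (-5 ± √57)/2, i.e. w ≈ 1.2749 or w ≈ -6.2749.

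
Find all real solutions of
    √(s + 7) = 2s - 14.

s = 9

Square both sides: s + 7 = (2s - 14)².
Expand and rearrange: 4s² - 57s + 189 = 0.
Solving gives s = 9 or s = 5.25.
Check each candidate in the original equation:
  s = 9: √(16) = 4, while 2s - 14 = 4 — valid.
  s = 5.25: √(12.25) = 3.5, while 2s - 14 = -3.5 — extraneous.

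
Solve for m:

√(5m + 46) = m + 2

m = 7

Square both sides: 5m + 46 = (m + 2)².
Expand and rearrange: m² - m - 42 = 0.
Solving gives m = 7 or m = -6.
Check each candidate in the original equation:
  m = 7: √(81) = 9, while m + 2 = 9 — valid.
  m = -6: √(16) = 4, while m + 2 = -4 — extraneous.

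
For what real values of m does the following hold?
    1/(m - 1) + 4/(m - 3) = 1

Multiply both sides by (m - 1)(m - 3):
(m - 3) + 4(m - 1) = (m - 1)(m - 3).
Expand and collect terms: m² - 9m + 10 = 0.
By the quadratic formula, m = (9 ± √41) / 2, so m ≈ 7.7016 or m ≈ 1.2984.
Neither value makes a denominator zero (m ≠ 1, m ≠ 3), so both are valid.

m = 1.2984 or m = 7.7016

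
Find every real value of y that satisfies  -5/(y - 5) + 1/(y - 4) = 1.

Multiply both sides by (y - 5)(y - 4):
-5(y - 4) + (y - 5) = (y - 5)(y - 4).
Expand and collect terms: y^2 - 5y + 5 = 0.
By the quadratic formula, y = (5 +/- sqrt(5)) / 2, so y ~= 3.618 or y ~= 1.382.
Neither value makes a denominator zero (y != 5, y != 4), so both are valid.

y = 1.382 or y = 3.618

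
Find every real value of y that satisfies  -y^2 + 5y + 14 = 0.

Factor: -1(y + 2)(y - 7) = 0.
So y = -2 or y = 7.

y = -2 or y = 7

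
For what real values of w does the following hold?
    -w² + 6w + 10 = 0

w = -1.3589 or w = 7.3589

Discriminant: (6)² − 4·(-1)·10 = 76.
Quadratic formula: w = (-6 ± √76) / (-2).
So w = 3 - √(19) ≈ -1.3589 or w = 3 + √(19) ≈ 7.3589.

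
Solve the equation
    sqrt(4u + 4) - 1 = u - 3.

Isolate the radical: sqrt(4u + 4) = u - 2.
Square both sides: 4u + 4 = (u - 2)^2.
Expand and rearrange: u^2 - 8u = 0.
Solving gives u = 8 or u = 0.
Check each candidate in the original equation:
  u = 8: sqrt(36) = 6, while u - 2 = 6 — valid.
  u = 0: sqrt(4) = 2, while u - 2 = -2 — extraneous.

u = 8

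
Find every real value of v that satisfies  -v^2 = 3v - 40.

Bring every term to one side: -v^2 - 3v + 40 = 0.
Factor: -1(v + 8)(v - 5) = 0.
So v = -8 or v = 5.

v = -8 or v = 5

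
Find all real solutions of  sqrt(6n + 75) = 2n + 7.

Square both sides: 6n + 75 = (2n + 7)^2.
Expand and rearrange: 4n^2 + 22n - 26 = 0.
Solving gives n = 1 or n = -6.5.
Check each candidate in the original equation:
  n = 1: sqrt(81) = 9, while 2n + 7 = 9 — valid.
  n = -6.5: sqrt(36) = 6, while 2n + 7 = -6 — extraneous.

n = 1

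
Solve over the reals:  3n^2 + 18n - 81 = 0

n = -9 or n = 3

Factor: 3(n + 9)(n - 3) = 0.
So n = -9 or n = 3.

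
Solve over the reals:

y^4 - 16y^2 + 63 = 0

y = -3 or y = -2.6458 or y = 2.6458 or y = 3

Let u = y^2. The equation becomes u^2 - 16u + 63 = 0.
Factor: (u - 7)(u - 9) = 0, so u = 7 or u = 9.
y^2 = 7 gives y = +/-sqrt(7) ~= +/-2.6458.
y^2 = 9 gives y = +/-3.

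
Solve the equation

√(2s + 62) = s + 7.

s = 1

Square both sides: 2s + 62 = (s + 7)².
Expand and rearrange: s² + 12s - 13 = 0.
Solving gives s = 1 or s = -13.
Check each candidate in the original equation:
  s = 1: √(64) = 8, while s + 7 = 8 — valid.
  s = -13: √(36) = 6, while s + 7 = -6 — extraneous.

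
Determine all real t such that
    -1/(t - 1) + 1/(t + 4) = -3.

t = -4.3137 or t = 1.3137

Multiply both sides by (t - 1)(t + 4):
-(t + 4) + (t - 1) = -3(t - 1)(t + 4).
Expand and collect terms: -3t² - 9t + 17 = 0.
By the quadratic formula, t = (9 ± √285) / -6, so t ≈ -4.3137 or t ≈ 1.3137.
Neither value makes a denominator zero (t ≠ 1, t ≠ -4), so both are valid.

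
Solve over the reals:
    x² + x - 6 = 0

x = -3 or x = 2

Factor: (x + 3)(x - 2) = 0.
So x = -3 or x = 2.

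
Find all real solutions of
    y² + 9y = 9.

Rearrange to standard form: y² + 9y - 9 = 0.
Discriminant: (9)² − 4·1·(-9) = 117.
Quadratic formula: y = (-9 ± √117) / 2.
So y = -9/2 + 3·√(13)/2 ≈ 0.9083 or y = -3·√(13)/2 - 9/2 ≈ -9.9083.

y = -9.9083 or y = 0.9083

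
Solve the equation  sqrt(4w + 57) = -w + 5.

w = -2

Square both sides: 4w + 57 = (-w + 5)^2.
Expand and rearrange: w^2 - 14w - 32 = 0.
Solving gives w = 16 or w = -2.
Check each candidate in the original equation:
  w = 16: sqrt(121) = 11, while -w + 5 = -11 — extraneous.
  w = -2: sqrt(49) = 7, while -w + 5 = 7 — valid.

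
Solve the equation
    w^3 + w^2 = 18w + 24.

Rearrange: w^3 + w^2 - 18w - 24 = 0.
Possible rational roots are divisors of -24. Testing w = -4 gives 0, so (w + 4) is a factor.
Divide: w^3 + w^2 - 18w - 24 = (w + 4)(w^2 - 3w - 6).
Apply the quadratic formula to w^2 - 3w - 6 = 0: w = (3 +/- sqrt(33))/2, i.e. w ~= 4.3723 or w ~= -1.3723.

w = -4 or w = -1.3723 or w = 4.3723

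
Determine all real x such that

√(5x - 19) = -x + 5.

x = 4

Square both sides: 5x - 19 = (-x + 5)².
Expand and rearrange: x² - 15x + 44 = 0.
Solving gives x = 11 or x = 4.
Check each candidate in the original equation:
  x = 11: √(36) = 6, while -x + 5 = -6 — extraneous.
  x = 4: √(1) = 1, while -x + 5 = 1 — valid.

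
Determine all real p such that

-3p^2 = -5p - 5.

p = -0.7033 or p = 2.3699

Rearrange to standard form: -3p^2 + 5p + 5 = 0.
Discriminant: (5)^2 - 4*(-3)*5 = 85.
Quadratic formula: p = (-5 +/- sqrt(85)) / (-6).
So p = 5/6 - sqrt(85)/6 ~= -0.7033 or p = 5/6 + sqrt(85)/6 ~= 2.3699.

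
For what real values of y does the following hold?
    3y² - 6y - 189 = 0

y = -7 or y = 9

Factor: 3(y - 9)(y + 7) = 0.
So y = 9 or y = -7.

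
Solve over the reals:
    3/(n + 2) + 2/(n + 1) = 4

Multiply both sides by (n + 2)(n + 1):
3(n + 1) + 2(n + 2) = 4(n + 2)(n + 1).
Expand and collect terms: 4n^2 + 7n + 1 = 0.
By the quadratic formula, n = (-7 +/- sqrt(33)) / 8, so n ~= -0.1569 or n ~= -1.5931.
Neither value makes a denominator zero (n != -2, n != -1), so both are valid.

n = -1.5931 or n = -0.1569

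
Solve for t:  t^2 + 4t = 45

t = -9 or t = 5

Bring every term to one side: t^2 + 4t - 45 = 0.
Factor: (t + 9)(t - 5) = 0.
So t = -9 or t = 5.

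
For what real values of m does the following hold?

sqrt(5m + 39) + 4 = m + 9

m = 2

Isolate the radical: sqrt(5m + 39) = m + 5.
Square both sides: 5m + 39 = (m + 5)^2.
Expand and rearrange: m^2 + 5m - 14 = 0.
Solving gives m = 2 or m = -7.
Check each candidate in the original equation:
  m = 2: sqrt(49) = 7, while m + 5 = 7 — valid.
  m = -7: sqrt(4) = 2, while m + 5 = -2 — extraneous.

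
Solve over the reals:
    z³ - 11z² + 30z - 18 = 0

z = 0.8377 or z = 3 or z = 7.1623

Possible rational roots are divisors of -18. Testing z = 3 gives 0, so (z - 3) is a factor.
Divide: z³ - 11z² + 30z - 18 = (z - 3)(z² - 8z + 6).
Apply the quadratic formula to z² - 8z + 6 = 0: z = (8 ± √40)/2, i.e. z ≈ 7.1623 or z ≈ 0.8377.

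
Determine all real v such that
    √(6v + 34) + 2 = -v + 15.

Isolate the radical: √(6v + 34) = -v + 13.
Square both sides: 6v + 34 = (-v + 13)².
Expand and rearrange: v² - 32v + 135 = 0.
Solving gives v = 27 or v = 5.
Check each candidate in the original equation:
  v = 27: √(196) = 14, while -v + 13 = -14 — extraneous.
  v = 5: √(64) = 8, while -v + 13 = 8 — valid.

v = 5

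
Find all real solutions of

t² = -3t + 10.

t = -5 or t = 2

Bring every term to one side: t² + 3t - 10 = 0.
Factor: (t + 5)(t - 2) = 0.
So t = -5 or t = 2.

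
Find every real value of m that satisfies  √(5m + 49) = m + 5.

m = 3

Square both sides: 5m + 49 = (m + 5)².
Expand and rearrange: m² + 5m - 24 = 0.
Solving gives m = 3 or m = -8.
Check each candidate in the original equation:
  m = 3: √(64) = 8, while m + 5 = 8 — valid.
  m = -8: √(9) = 3, while m + 5 = -3 — extraneous.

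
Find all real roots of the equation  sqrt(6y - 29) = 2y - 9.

Square both sides: 6y - 29 = (2y - 9)^2.
Expand and rearrange: 4y^2 - 42y + 110 = 0.
Solving gives y = 5.5 or y = 5.
Check each candidate in the original equation:
  y = 5.5: sqrt(4) = 2, while 2y - 9 = 2 — valid.
  y = 5: sqrt(1) = 1, while 2y - 9 = 1 — valid.

y = 5 or y = 5.5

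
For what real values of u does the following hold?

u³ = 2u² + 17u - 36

u = -4.1623 or u = 2.1623 or u = 4

Rearrange: u³ - 2u² - 17u + 36 = 0.
Possible rational roots are divisors of 36. Testing u = 4 gives 0, so (u - 4) is a factor.
Divide: u³ - 2u² - 17u + 36 = (u - 4)(u² + 2u - 9).
Apply the quadratic formula to u² + 2u - 9 = 0: u = (-2 ± √40)/2, i.e. u ≈ 2.1623 or u ≈ -4.1623.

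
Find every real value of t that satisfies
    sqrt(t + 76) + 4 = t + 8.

t = 5

Isolate the radical: sqrt(t + 76) = t + 4.
Square both sides: t + 76 = (t + 4)^2.
Expand and rearrange: t^2 + 7t - 60 = 0.
Solving gives t = 5 or t = -12.
Check each candidate in the original equation:
  t = 5: sqrt(81) = 9, while t + 4 = 9 — valid.
  t = -12: sqrt(64) = 8, while t + 4 = -8 — extraneous.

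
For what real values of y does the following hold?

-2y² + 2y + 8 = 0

Discriminant: (2)² − 4·(-2)·8 = 68.
Quadratic formula: y = (-2 ± √68) / (-4).
So y = 1/2 - √(17)/2 ≈ -1.5616 or y = 1/2 + √(17)/2 ≈ 2.5616.

y = -1.5616 or y = 2.5616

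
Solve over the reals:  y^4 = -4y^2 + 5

Let u = y^2. The equation becomes u^2 + 4u - 5 = 0.
Factor: (u - 1)(u + 5) = 0, so u = 1 or u = -5.
y^2 = 1 gives y = +/-1.
y^2 = -5 < 0 has no real solution.

y = -1 or y = 1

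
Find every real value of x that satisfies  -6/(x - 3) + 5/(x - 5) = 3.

Multiply both sides by (x - 3)(x - 5):
-6(x - 5) + 5(x - 3) = 3(x - 3)(x - 5).
Expand and collect terms: 3x² - 23x + 30 = 0.
Factor or apply the quadratic formula: x = 6 or x = 1.6667.
Neither value makes a denominator zero (x ≠ 3, x ≠ 5), so both are valid.

x = 1.6667 or x = 6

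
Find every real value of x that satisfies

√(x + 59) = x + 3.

Square both sides: x + 59 = (x + 3)².
Expand and rearrange: x² + 5x - 50 = 0.
Solving gives x = 5 or x = -10.
Check each candidate in the original equation:
  x = 5: √(64) = 8, while x + 3 = 8 — valid.
  x = -10: √(49) = 7, while x + 3 = -7 — extraneous.

x = 5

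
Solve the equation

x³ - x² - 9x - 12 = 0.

Possible rational roots are divisors of -12. Testing x = 4 gives 0, so (x - 4) is a factor.
Divide: x³ - x² - 9x - 12 = (x - 4)(x² + 3x + 3).
The quadratic x² + 3x + 3 has discriminant -3 < 0, so no further real roots.

x = 4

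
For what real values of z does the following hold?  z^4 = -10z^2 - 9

No real solutions.

Let u = z^2. The equation becomes u^2 + 10u + 9 = 0.
Factor: (u + 1)(u + 9) = 0, so u = -1 or u = -9.
z^2 = -1 < 0 has no real solution.
z^2 = -9 < 0 has no real solution.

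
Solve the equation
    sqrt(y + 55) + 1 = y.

Isolate the radical: sqrt(y + 55) = y - 1.
Square both sides: y + 55 = (y - 1)^2.
Expand and rearrange: y^2 - 3y - 54 = 0.
Solving gives y = 9 or y = -6.
Check each candidate in the original equation:
  y = 9: sqrt(64) = 8, while y - 1 = 8 — valid.
  y = -6: sqrt(49) = 7, while y - 1 = -7 — extraneous.

y = 9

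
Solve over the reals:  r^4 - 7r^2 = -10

r = -2.2361 or r = -1.4142 or r = 1.4142 or r = 2.2361

Let u = r^2. The equation becomes u^2 - 7u + 10 = 0.
Factor: (u - 2)(u - 5) = 0, so u = 2 or u = 5.
r^2 = 2 gives r = +/-sqrt(2) ~= +/-1.4142.
r^2 = 5 gives r = +/-sqrt(5) ~= +/-2.2361.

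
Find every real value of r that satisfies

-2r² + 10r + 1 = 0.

Discriminant: (10)² − 4·(-2)·1 = 108.
Quadratic formula: r = (-10 ± √108) / (-4).
So r = 5/2 - 3·√(3)/2 ≈ -0.0981 or r = 5/2 + 3·√(3)/2 ≈ 5.0981.

r = -0.0981 or r = 5.0981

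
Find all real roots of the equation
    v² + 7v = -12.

v = -4 or v = -3

Bring every term to one side: v² + 7v + 12 = 0.
Factor: (v + 3)(v + 4) = 0.
So v = -3 or v = -4.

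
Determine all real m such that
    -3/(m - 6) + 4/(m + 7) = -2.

m = -8.8161 or m = 7.3161

Multiply both sides by (m - 6)(m + 7):
-3(m + 7) + 4(m - 6) = -2(m - 6)(m + 7).
Expand and collect terms: -2m^2 - 3m + 129 = 0.
By the quadratic formula, m = (3 +/- sqrt(1041)) / -4, so m ~= -8.8161 or m ~= 7.3161.
Neither value makes a denominator zero (m != 6, m != -7), so both are valid.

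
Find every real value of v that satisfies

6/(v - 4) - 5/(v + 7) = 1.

Multiply both sides by (v - 4)(v + 7):
6(v + 7) - 5(v - 4) = (v - 4)(v + 7).
Expand and collect terms: v^2 + 2v - 90 = 0.
By the quadratic formula, v = (-2 +/- sqrt(364)) / 2, so v ~= 8.5394 or v ~= -10.5394.
Neither value makes a denominator zero (v != 4, v != -7), so both are valid.

v = -10.5394 or v = 8.5394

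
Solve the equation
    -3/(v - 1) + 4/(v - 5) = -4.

Multiply both sides by (v - 1)(v - 5):
-3(v - 5) + 4(v - 1) = -4(v - 1)(v - 5).
Expand and collect terms: -4v^2 + 23v - 31 = 0.
By the quadratic formula, v = (-23 +/- sqrt(33)) / -8, so v ~= 2.1569 or v ~= 3.5931.
Neither value makes a denominator zero (v != 1, v != 5), so both are valid.

v = 2.1569 or v = 3.5931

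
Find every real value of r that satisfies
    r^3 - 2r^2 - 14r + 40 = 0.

r = -4

Possible rational roots are divisors of 40. Testing r = -4 gives 0, so (r + 4) is a factor.
Divide: r^3 - 2r^2 - 14r + 40 = (r + 4)(r^2 - 6r + 10).
The quadratic r^2 - 6r + 10 has discriminant -4 < 0, so no further real roots.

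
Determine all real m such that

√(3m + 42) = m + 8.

Square both sides: 3m + 42 = (m + 8)².
Expand and rearrange: m² + 13m + 22 = 0.
Solving gives m = -2 or m = -11.
Check each candidate in the original equation:
  m = -2: √(36) = 6, while m + 8 = 6 — valid.
  m = -11: √(9) = 3, while m + 8 = -3 — extraneous.

m = -2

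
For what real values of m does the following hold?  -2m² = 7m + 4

m = -2.7808 or m = -0.7192

Rearrange to standard form: -2m² - 7m - 4 = 0.
Discriminant: (-7)² − 4·(-2)·(-4) = 17.
Quadratic formula: m = (7 ± √17) / (-4).
So m = -7/4 - √(17)/4 ≈ -2.7808 or m = -7/4 + √(17)/4 ≈ -0.7192.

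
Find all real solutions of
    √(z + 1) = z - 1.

z = 3

Square both sides: z + 1 = (z - 1)².
Expand and rearrange: z² - 3z = 0.
Solving gives z = 3 or z = 0.
Check each candidate in the original equation:
  z = 3: √(4) = 2, while z - 1 = 2 — valid.
  z = 0: √(1) = 1, while z - 1 = -1 — extraneous.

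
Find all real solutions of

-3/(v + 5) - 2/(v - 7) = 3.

v = -6.0538 or v = 6.3872

Multiply both sides by (v + 5)(v - 7):
-3(v - 7) - 2(v + 5) = 3(v + 5)(v - 7).
Expand and collect terms: 3v² - v - 116 = 0.
By the quadratic formula, v = (1 ± √1393) / 6, so v ≈ 6.3872 or v ≈ -6.0538.
Neither value makes a denominator zero (v ≠ -5, v ≠ 7), so both are valid.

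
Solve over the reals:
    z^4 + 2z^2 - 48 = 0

z = -2.4495 or z = 2.4495

Let u = z^2. The equation becomes u^2 + 2u - 48 = 0.
Factor: (u - 6)(u + 8) = 0, so u = 6 or u = -8.
z^2 = 6 gives z = +/-sqrt(6) ~= +/-2.4495.
z^2 = -8 < 0 has no real solution.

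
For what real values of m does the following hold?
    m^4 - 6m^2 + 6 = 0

m = -2.1753 or m = -1.126 or m = 1.126 or m = 2.1753

Let u = m^2. The equation becomes u^2 - 6u + 6 = 0.
By the quadratic formula, u = sqrt(3) + 3 or u = 3 - sqrt(3).
m^2 = sqrt(3) + 3 gives m = +/-sqrt(sqrt(3) + 3) ~= +/-2.1753.
m^2 = 3 - sqrt(3) gives m = +/-sqrt(3 - sqrt(3)) ~= +/-1.126.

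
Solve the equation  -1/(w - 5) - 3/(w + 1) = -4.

Multiply both sides by (w - 5)(w + 1):
-(w + 1) - 3(w - 5) = -4(w - 5)(w + 1).
Expand and collect terms: -4w² + 20w + 6 = 0.
By the quadratic formula, w = (-20 ± √496) / -8, so w ≈ -0.2839 or w ≈ 5.2839.
Neither value makes a denominator zero (w ≠ 5, w ≠ -1), so both are valid.

w = -0.2839 or w = 5.2839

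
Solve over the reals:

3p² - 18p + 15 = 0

p = 1 or p = 5

Factor: 3(p - 1)(p - 5) = 0.
So p = 1 or p = 5.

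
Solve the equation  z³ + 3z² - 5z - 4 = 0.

Possible rational roots are divisors of -4. Testing z = -4 gives 0, so (z + 4) is a factor.
Divide: z³ + 3z² - 5z - 4 = (z + 4)(z² - z - 1).
Apply the quadratic formula to z² - z - 1 = 0: z = (1 ± √5)/2, i.e. z ≈ 1.618 or z ≈ -0.618.

z = -4 or z = -0.618 or z = 1.618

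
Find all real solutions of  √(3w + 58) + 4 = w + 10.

Isolate the radical: √(3w + 58) = w + 6.
Square both sides: 3w + 58 = (w + 6)².
Expand and rearrange: w² + 9w - 22 = 0.
Solving gives w = 2 or w = -11.
Check each candidate in the original equation:
  w = 2: √(64) = 8, while w + 6 = 8 — valid.
  w = -11: √(25) = 5, while w + 6 = -5 — extraneous.

w = 2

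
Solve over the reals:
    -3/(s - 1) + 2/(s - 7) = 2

Multiply both sides by (s - 1)(s - 7):
-3(s - 7) + 2(s - 1) = 2(s - 1)(s - 7).
Expand and collect terms: 2s² - 15s - 5 = 0.
By the quadratic formula, s = (15 ± √265) / 4, so s ≈ 7.8197 or s ≈ -0.3197.
Neither value makes a denominator zero (s ≠ 1, s ≠ 7), so both are valid.

s = -0.3197 or s = 7.8197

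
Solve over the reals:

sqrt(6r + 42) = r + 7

r = -7 or r = -1

Square both sides: 6r + 42 = (r + 7)^2.
Expand and rearrange: r^2 + 8r + 7 = 0.
Solving gives r = -1 or r = -7.
Check each candidate in the original equation:
  r = -1: sqrt(36) = 6, while r + 7 = 6 — valid.
  r = -7: sqrt(0) = 0, while r + 7 = 0 — valid.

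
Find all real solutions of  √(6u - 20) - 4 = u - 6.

u = 4 or u = 6

Isolate the radical: √(6u - 20) = u - 2.
Square both sides: 6u - 20 = (u - 2)².
Expand and rearrange: u² - 10u + 24 = 0.
Solving gives u = 6 or u = 4.
Check each candidate in the original equation:
  u = 6: √(16) = 4, while u - 2 = 4 — valid.
  u = 4: √(4) = 2, while u - 2 = 2 — valid.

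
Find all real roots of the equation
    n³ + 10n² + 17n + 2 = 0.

n = -7.873 or n = -2 or n = -0.127

Possible rational roots are divisors of 2. Testing n = -2 gives 0, so (n + 2) is a factor.
Divide: n³ + 10n² + 17n + 2 = (n + 2)(n² + 8n + 1).
Apply the quadratic formula to n² + 8n + 1 = 0: n = (-8 ± √60)/2, i.e. n ≈ -0.127 or n ≈ -7.873.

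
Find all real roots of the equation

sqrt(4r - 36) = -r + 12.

Square both sides: 4r - 36 = (-r + 12)^2.
Expand and rearrange: r^2 - 28r + 180 = 0.
Solving gives r = 18 or r = 10.
Check each candidate in the original equation:
  r = 18: sqrt(36) = 6, while -r + 12 = -6 — extraneous.
  r = 10: sqrt(4) = 2, while -r + 12 = 2 — valid.

r = 10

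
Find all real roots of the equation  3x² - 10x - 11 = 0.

Discriminant: (-10)² − 4·3·(-11) = 232.
Quadratic formula: x = (10 ± √232) / 6.
So x = 5/3 + √(58)/3 ≈ 4.2053 or x = 5/3 - √(58)/3 ≈ -0.8719.

x = -0.8719 or x = 4.2053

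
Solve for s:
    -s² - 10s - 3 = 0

Discriminant: (-10)² − 4·(-1)·(-3) = 88.
Quadratic formula: s = (10 ± √88) / (-2).
So s = -5 - √(22) ≈ -9.6904 or s = -5 + √(22) ≈ -0.3096.

s = -9.6904 or s = -0.3096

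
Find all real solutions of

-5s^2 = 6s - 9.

Rearrange to standard form: -5s^2 - 6s + 9 = 0.
Discriminant: (-6)^2 - 4*(-5)*9 = 216.
Quadratic formula: s = (6 +/- sqrt(216)) / (-10).
So s = -3*sqrt(6)/5 - 3/5 ~= -2.0697 or s = -3/5 + 3*sqrt(6)/5 ~= 0.8697.

s = -2.0697 or s = 0.8697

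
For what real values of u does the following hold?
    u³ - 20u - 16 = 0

Possible rational roots are divisors of -16. Testing u = -4 gives 0, so (u + 4) is a factor.
Divide: u³ - 20u - 16 = (u + 4)(u² - 4u - 4).
Apply the quadratic formula to u² - 4u - 4 = 0: u = (4 ± √32)/2, i.e. u ≈ 4.8284 or u ≈ -0.8284.

u = -4 or u = -0.8284 or u = 4.8284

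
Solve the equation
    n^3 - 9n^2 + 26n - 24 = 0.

Possible rational roots are divisors of -24. Testing n = 4 gives 0, so (n - 4) is a factor.
Divide: n^3 - 9n^2 + 26n - 24 = (n - 4)(n^2 - 5n + 6).
Factor the quadratic: n = 3 or n = 2.

n = 2 or n = 3 or n = 4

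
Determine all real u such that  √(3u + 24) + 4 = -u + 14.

Isolate the radical: √(3u + 24) = -u + 10.
Square both sides: 3u + 24 = (-u + 10)².
Expand and rearrange: u² - 23u + 76 = 0.
Solving gives u = 19 or u = 4.
Check each candidate in the original equation:
  u = 19: √(81) = 9, while -u + 10 = -9 — extraneous.
  u = 4: √(36) = 6, while -u + 10 = 6 — valid.

u = 4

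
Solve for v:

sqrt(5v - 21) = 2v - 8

Square both sides: 5v - 21 = (2v - 8)^2.
Expand and rearrange: 4v^2 - 37v + 85 = 0.
Solving gives v = 5 or v = 4.25.
Check each candidate in the original equation:
  v = 5: sqrt(4) = 2, while 2v - 8 = 2 — valid.
  v = 4.25: sqrt(0.25) = 0.5, while 2v - 8 = 0.5 — valid.

v = 4.25 or v = 5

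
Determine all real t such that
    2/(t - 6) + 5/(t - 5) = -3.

t = 2.8804 or t = 5.7863

Multiply both sides by (t - 6)(t - 5):
2(t - 5) + 5(t - 6) = -3(t - 6)(t - 5).
Expand and collect terms: -3t^2 + 26t - 50 = 0.
By the quadratic formula, t = (-26 +/- sqrt(76)) / -6, so t ~= 2.8804 or t ~= 5.7863.
Neither value makes a denominator zero (t != 6, t != 5), so both are valid.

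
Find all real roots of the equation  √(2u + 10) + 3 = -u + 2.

u = -3

Isolate the radical: √(2u + 10) = -u - 1.
Square both sides: 2u + 10 = (-u - 1)².
Expand and rearrange: u² - 9 = 0.
Solving gives u = 3 or u = -3.
Check each candidate in the original equation:
  u = 3: √(16) = 4, while -u - 1 = -4 — extraneous.
  u = -3: √(4) = 2, while -u - 1 = 2 — valid.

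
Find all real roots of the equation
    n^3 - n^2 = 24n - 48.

Rearrange: n^3 - n^2 - 24n + 48 = 0.
Possible rational roots are divisors of 48. Testing n = 4 gives 0, so (n - 4) is a factor.
Divide: n^3 - n^2 - 24n + 48 = (n - 4)(n^2 + 3n - 12).
Apply the quadratic formula to n^2 + 3n - 12 = 0: n = (-3 +/- sqrt(57))/2, i.e. n ~= 2.2749 or n ~= -5.2749.

n = -5.2749 or n = 2.2749 or n = 4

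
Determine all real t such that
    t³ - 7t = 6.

Rearrange: t³ - 7t - 6 = 0.
Possible rational roots are divisors of -6. Testing t = -2 gives 0, so (t + 2) is a factor.
Divide: t³ - 7t - 6 = (t + 2)(t² - 2t - 3).
Factor the quadratic: t = 3 or t = -1.

t = -2 or t = -1 or t = 3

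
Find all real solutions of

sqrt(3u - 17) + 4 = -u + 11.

Isolate the radical: sqrt(3u - 17) = -u + 7.
Square both sides: 3u - 17 = (-u + 7)^2.
Expand and rearrange: u^2 - 17u + 66 = 0.
Solving gives u = 11 or u = 6.
Check each candidate in the original equation:
  u = 11: sqrt(16) = 4, while -u + 7 = -4 — extraneous.
  u = 6: sqrt(1) = 1, while -u + 7 = 1 — valid.

u = 6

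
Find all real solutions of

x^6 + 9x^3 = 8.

x = -2.1411 or x = 0.9341

Let u = x^3. The equation becomes u^2 + 9u - 8 = 0.
By the quadratic formula, u = -9/2 + sqrt(113)/2 or u = -sqrt(113)/2 - 9/2.
x^3 = -9/2 + sqrt(113)/2 gives x = (-9/2 + sqrt(113)/2)^(1/3) ~= 0.9341.
x^3 = -sqrt(113)/2 - 9/2 gives x = -(9/2 + sqrt(113)/2)^(1/3) ~= -2.1411.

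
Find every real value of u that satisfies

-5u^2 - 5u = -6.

Rearrange to standard form: -5u^2 - 5u + 6 = 0.
Discriminant: (-5)^2 - 4*(-5)*6 = 145.
Quadratic formula: u = (5 +/- sqrt(145)) / (-10).
So u = -sqrt(145)/10 - 1/2 ~= -1.7042 or u = -1/2 + sqrt(145)/10 ~= 0.7042.

u = -1.7042 or u = 0.7042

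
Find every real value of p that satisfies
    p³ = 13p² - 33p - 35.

p = -0.7958 or p = 5 or p = 8.7958

Rearrange: p³ - 13p² + 33p + 35 = 0.
Possible rational roots are divisors of 35. Testing p = 5 gives 0, so (p - 5) is a factor.
Divide: p³ - 13p² + 33p + 35 = (p - 5)(p² - 8p - 7).
Apply the quadratic formula to p² - 8p - 7 = 0: p = (8 ± √92)/2, i.e. p ≈ 8.7958 or p ≈ -0.7958.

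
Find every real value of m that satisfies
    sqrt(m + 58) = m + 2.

Square both sides: m + 58 = (m + 2)^2.
Expand and rearrange: m^2 + 3m - 54 = 0.
Solving gives m = 6 or m = -9.
Check each candidate in the original equation:
  m = 6: sqrt(64) = 8, while m + 2 = 8 — valid.
  m = -9: sqrt(49) = 7, while m + 2 = -7 — extraneous.

m = 6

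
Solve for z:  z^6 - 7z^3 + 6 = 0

Let u = z^3. The equation becomes u^2 - 7u + 6 = 0.
Factor: (u - 1)(u - 6) = 0, so u = 1 or u = 6.
z^3 = 1 gives z = 1.
z^3 = 6 gives z = (6)^(1/3) ~= 1.8171.

z = 1 or z = 1.8171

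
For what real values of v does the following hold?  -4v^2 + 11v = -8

Rearrange to standard form: -4v^2 + 11v + 8 = 0.
Discriminant: (11)^2 - 4*(-4)*8 = 249.
Quadratic formula: v = (-11 +/- sqrt(249)) / (-8).
So v = 11/8 - sqrt(249)/8 ~= -0.5975 or v = 11/8 + sqrt(249)/8 ~= 3.3475.

v = -0.5975 or v = 3.3475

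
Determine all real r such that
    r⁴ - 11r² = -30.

Let u = r². The equation becomes u² - 11u + 30 = 0.
Factor: (u - 5)(u - 6) = 0, so u = 5 or u = 6.
r² = 5 gives r = ±√(5) ≈ ±2.2361.
r² = 6 gives r = ±√(6) ≈ ±2.4495.

r = -2.4495 or r = -2.2361 or r = 2.2361 or r = 2.4495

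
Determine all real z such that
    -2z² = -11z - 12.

Rearrange to standard form: -2z² + 11z + 12 = 0.
Discriminant: (11)² − 4·(-2)·12 = 217.
Quadratic formula: z = (-11 ± √217) / (-4).
So z = 11/4 - √(217)/4 ≈ -0.9327 or z = 11/4 + √(217)/4 ≈ 6.4327.

z = -0.9327 or z = 6.4327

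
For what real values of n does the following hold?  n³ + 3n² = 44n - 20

n = -8.4721 or n = 0.4721 or n = 5

Rearrange: n³ + 3n² - 44n + 20 = 0.
Possible rational roots are divisors of 20. Testing n = 5 gives 0, so (n - 5) is a factor.
Divide: n³ + 3n² - 44n + 20 = (n - 5)(n² + 8n - 4).
Apply the quadratic formula to n² + 8n - 4 = 0: n = (-8 ± √80)/2, i.e. n ≈ 0.4721 or n ≈ -8.4721.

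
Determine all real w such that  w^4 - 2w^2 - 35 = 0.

w = -2.6458 or w = 2.6458

Let u = w^2. The equation becomes u^2 - 2u - 35 = 0.
Factor: (u + 5)(u - 7) = 0, so u = -5 or u = 7.
w^2 = -5 < 0 has no real solution.
w^2 = 7 gives w = +/-sqrt(7) ~= +/-2.6458.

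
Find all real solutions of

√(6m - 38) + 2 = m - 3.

m = 7 or m = 9

Isolate the radical: √(6m - 38) = m - 5.
Square both sides: 6m - 38 = (m - 5)².
Expand and rearrange: m² - 16m + 63 = 0.
Solving gives m = 9 or m = 7.
Check each candidate in the original equation:
  m = 9: √(16) = 4, while m - 5 = 4 — valid.
  m = 7: √(4) = 2, while m - 5 = 2 — valid.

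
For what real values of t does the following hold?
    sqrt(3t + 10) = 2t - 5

Square both sides: 3t + 10 = (2t - 5)^2.
Expand and rearrange: 4t^2 - 23t + 15 = 0.
Solving gives t = 5 or t = 0.75.
Check each candidate in the original equation:
  t = 5: sqrt(25) = 5, while 2t - 5 = 5 — valid.
  t = 0.75: sqrt(12.25) = 3.5, while 2t - 5 = -3.5 — extraneous.

t = 5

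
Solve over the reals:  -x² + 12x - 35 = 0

x = 5 or x = 7

Factor: -1(x - 5)(x - 7) = 0.
So x = 5 or x = 7.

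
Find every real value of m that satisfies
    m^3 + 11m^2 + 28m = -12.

Rearrange: m^3 + 11m^2 + 28m + 12 = 0.
Possible rational roots are divisors of 12. Testing m = -3 gives 0, so (m + 3) is a factor.
Divide: m^3 + 11m^2 + 28m + 12 = (m + 3)(m^2 + 8m + 4).
Apply the quadratic formula to m^2 + 8m + 4 = 0: m = (-8 +/- sqrt(48))/2, i.e. m ~= -0.5359 or m ~= -7.4641.

m = -7.4641 or m = -3 or m = -0.5359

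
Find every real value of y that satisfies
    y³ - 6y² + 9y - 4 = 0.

Possible rational roots are divisors of -4. Testing y = 4 gives 0, so (y - 4) is a factor.
Divide: y³ - 6y² + 9y - 4 = (y - 4)(y² - 2y + 1).
The quadratic has the repeated root y = 1.

y = 1 or y = 4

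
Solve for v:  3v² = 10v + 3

Rearrange to standard form: 3v² - 10v - 3 = 0.
Discriminant: (-10)² − 4·3·(-3) = 136.
Quadratic formula: v = (10 ± √136) / 6.
So v = 5/3 + √(34)/3 ≈ 3.6103 or v = 5/3 - √(34)/3 ≈ -0.277.

v = -0.277 or v = 3.6103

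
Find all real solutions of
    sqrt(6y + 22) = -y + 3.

Square both sides: 6y + 22 = (-y + 3)^2.
Expand and rearrange: y^2 - 12y - 13 = 0.
Solving gives y = 13 or y = -1.
Check each candidate in the original equation:
  y = 13: sqrt(100) = 10, while -y + 3 = -10 — extraneous.
  y = -1: sqrt(16) = 4, while -y + 3 = 4 — valid.

y = -1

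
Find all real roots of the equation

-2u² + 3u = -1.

Rearrange to standard form: -2u² + 3u + 1 = 0.
Discriminant: (3)² − 4·(-2)·1 = 17.
Quadratic formula: u = (-3 ± √17) / (-4).
So u = 3/4 - √(17)/4 ≈ -0.2808 or u = 3/4 + √(17)/4 ≈ 1.7808.

u = -0.2808 or u = 1.7808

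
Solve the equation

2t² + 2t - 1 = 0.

Discriminant: (2)² − 4·2·(-1) = 12.
Quadratic formula: t = (-2 ± √12) / 4.
So t = -1/2 + √(3)/2 ≈ 0.366 or t = -√(3)/2 - 1/2 ≈ -1.366.

t = -1.366 or t = 0.366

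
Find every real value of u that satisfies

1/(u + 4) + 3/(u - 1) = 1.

Multiply both sides by (u + 4)(u - 1):
(u - 1) + 3(u + 4) = (u + 4)(u - 1).
Expand and collect terms: u^2 - u - 15 = 0.
By the quadratic formula, u = (1 +/- sqrt(61)) / 2, so u ~= 4.4051 or u ~= -3.4051.
Neither value makes a denominator zero (u != -4, u != 1), so both are valid.

u = -3.4051 or u = 4.4051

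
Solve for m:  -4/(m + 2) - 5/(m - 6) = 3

m = -3.613 or m = 4.613

Multiply both sides by (m + 2)(m - 6):
-4(m - 6) - 5(m + 2) = 3(m + 2)(m - 6).
Expand and collect terms: 3m² - 3m - 50 = 0.
By the quadratic formula, m = (3 ± √609) / 6, so m ≈ 4.613 or m ≈ -3.613.
Neither value makes a denominator zero (m ≠ -2, m ≠ 6), so both are valid.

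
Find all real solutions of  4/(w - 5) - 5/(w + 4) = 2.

Multiply both sides by (w - 5)(w + 4):
4(w + 4) - 5(w - 5) = 2(w - 5)(w + 4).
Expand and collect terms: 2w^2 - w - 81 = 0.
By the quadratic formula, w = (1 +/- sqrt(649)) / 4, so w ~= 6.6189 or w ~= -6.1189.
Neither value makes a denominator zero (w != 5, w != -4), so both are valid.

w = -6.1189 or w = 6.6189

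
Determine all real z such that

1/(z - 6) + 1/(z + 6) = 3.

Multiply both sides by (z - 6)(z + 6):
(z + 6) + (z - 6) = 3(z - 6)(z + 6).
Expand and collect terms: 3z^2 - 2z - 108 = 0.
By the quadratic formula, z = (2 +/- sqrt(1300)) / 6, so z ~= 6.3426 or z ~= -5.6759.
Neither value makes a denominator zero (z != 6, z != -6), so both are valid.

z = -5.6759 or z = 6.3426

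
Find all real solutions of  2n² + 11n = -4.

Rearrange to standard form: 2n² + 11n + 4 = 0.
Discriminant: (11)² − 4·2·4 = 89.
Quadratic formula: n = (-11 ± √89) / 4.
So n = -11/4 + √(89)/4 ≈ -0.3915 or n = -11/4 - √(89)/4 ≈ -5.1085.

n = -5.1085 or n = -0.3915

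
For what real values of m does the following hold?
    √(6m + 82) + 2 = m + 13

Isolate the radical: √(6m + 82) = m + 11.
Square both sides: 6m + 82 = (m + 11)².
Expand and rearrange: m² + 16m + 39 = 0.
Solving gives m = -3 or m = -13.
Check each candidate in the original equation:
  m = -3: √(64) = 8, while m + 11 = 8 — valid.
  m = -13: √(4) = 2, while m + 11 = -2 — extraneous.

m = -3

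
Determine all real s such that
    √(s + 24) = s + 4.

s = 1

Square both sides: s + 24 = (s + 4)².
Expand and rearrange: s² + 7s - 8 = 0.
Solving gives s = 1 or s = -8.
Check each candidate in the original equation:
  s = 1: √(25) = 5, while s + 4 = 5 — valid.
  s = -8: √(16) = 4, while s + 4 = -4 — extraneous.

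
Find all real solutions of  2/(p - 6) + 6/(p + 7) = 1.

Multiply both sides by (p - 6)(p + 7):
2(p + 7) + 6(p - 6) = (p - 6)(p + 7).
Expand and collect terms: p² - 7p - 20 = 0.
By the quadratic formula, p = (7 ± √129) / 2, so p ≈ 9.1789 or p ≈ -2.1789.
Neither value makes a denominator zero (p ≠ 6, p ≠ -7), so both are valid.

p = -2.1789 or p = 9.1789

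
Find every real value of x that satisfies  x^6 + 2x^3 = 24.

x = -1.8171 or x = 1.5874

Let u = x^3. The equation becomes u^2 + 2u - 24 = 0.
Factor: (u + 6)(u - 4) = 0, so u = -6 or u = 4.
x^3 = -6 gives x = -(6)^(1/3) ~= -1.8171.
x^3 = 4 gives x = (4)^(1/3) ~= 1.5874.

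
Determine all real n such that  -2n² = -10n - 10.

Rearrange to standard form: -2n² + 10n + 10 = 0.
Discriminant: (10)² − 4·(-2)·10 = 180.
Quadratic formula: n = (-10 ± √180) / (-4).
So n = 5/2 - 3·√(5)/2 ≈ -0.8541 or n = 5/2 + 3·√(5)/2 ≈ 5.8541.

n = -0.8541 or n = 5.8541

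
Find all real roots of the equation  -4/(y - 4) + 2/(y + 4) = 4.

Multiply both sides by (y - 4)(y + 4):
-4(y + 4) + 2(y - 4) = 4(y - 4)(y + 4).
Expand and collect terms: 4y^2 + 2y - 40 = 0.
By the quadratic formula, y = (-2 +/- sqrt(644)) / 8, so y ~= 2.9221 or y ~= -3.4221.
Neither value makes a denominator zero (y != 4, y != -4), so both are valid.

y = -3.4221 or y = 2.9221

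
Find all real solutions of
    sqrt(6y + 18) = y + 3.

Square both sides: 6y + 18 = (y + 3)^2.
Expand and rearrange: y^2 - 9 = 0.
Solving gives y = 3 or y = -3.
Check each candidate in the original equation:
  y = 3: sqrt(36) = 6, while y + 3 = 6 — valid.
  y = -3: sqrt(0) = 0, while y + 3 = 0 — valid.

y = -3 or y = 3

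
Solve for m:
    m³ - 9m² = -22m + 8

Rearrange: m³ - 9m² + 22m - 8 = 0.
Possible rational roots are divisors of -8. Testing m = 4 gives 0, so (m - 4) is a factor.
Divide: m³ - 9m² + 22m - 8 = (m - 4)(m² - 5m + 2).
Apply the quadratic formula to m² - 5m + 2 = 0: m = (5 ± √17)/2, i.e. m ≈ 4.5616 or m ≈ 0.4384.

m = 0.4384 or m = 4 or m = 4.5616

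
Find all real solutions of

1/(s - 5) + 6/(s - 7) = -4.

Multiply both sides by (s - 5)(s - 7):
(s - 7) + 6(s - 5) = -4(s - 5)(s - 7).
Expand and collect terms: -4s² + 41s - 103 = 0.
By the quadratic formula, s = (-41 ± √33) / -8, so s ≈ 4.4069 or s ≈ 5.8431.
Neither value makes a denominator zero (s ≠ 5, s ≠ 7), so both are valid.

s = 4.4069 or s = 5.8431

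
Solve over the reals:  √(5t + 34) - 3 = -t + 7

Isolate the radical: √(5t + 34) = -t + 10.
Square both sides: 5t + 34 = (-t + 10)².
Expand and rearrange: t² - 25t + 66 = 0.
Solving gives t = 22 or t = 3.
Check each candidate in the original equation:
  t = 22: √(144) = 12, while -t + 10 = -12 — extraneous.
  t = 3: √(49) = 7, while -t + 10 = 7 — valid.

t = 3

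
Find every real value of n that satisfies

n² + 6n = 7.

n = -7 or n = 1

Bring every term to one side: n² + 6n - 7 = 0.
Factor: (n - 1)(n + 7) = 0.
So n = 1 or n = -7.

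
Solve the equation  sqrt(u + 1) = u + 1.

Square both sides: u + 1 = (u + 1)^2.
Expand and rearrange: u^2 + u = 0.
Solving gives u = 0 or u = -1.
Check each candidate in the original equation:
  u = 0: sqrt(1) = 1, while u + 1 = 1 — valid.
  u = -1: sqrt(0) = 0, while u + 1 = 0 — valid.

u = -1 or u = 0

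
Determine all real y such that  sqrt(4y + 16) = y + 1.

Square both sides: 4y + 16 = (y + 1)^2.
Expand and rearrange: y^2 - 2y - 15 = 0.
Solving gives y = 5 or y = -3.
Check each candidate in the original equation:
  y = 5: sqrt(36) = 6, while y + 1 = 6 — valid.
  y = -3: sqrt(4) = 2, while y + 1 = -2 — extraneous.

y = 5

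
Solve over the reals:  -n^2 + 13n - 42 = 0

n = 6 or n = 7

Factor: -1(n - 6)(n - 7) = 0.
So n = 6 or n = 7.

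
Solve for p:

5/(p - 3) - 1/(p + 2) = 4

Multiply both sides by (p - 3)(p + 2):
5(p + 2) - (p - 3) = 4(p - 3)(p + 2).
Expand and collect terms: 4p² - 8p - 37 = 0.
By the quadratic formula, p = (8 ± √656) / 8, so p ≈ 4.2016 or p ≈ -2.2016.
Neither value makes a denominator zero (p ≠ 3, p ≠ -2), so both are valid.

p = -2.2016 or p = 4.2016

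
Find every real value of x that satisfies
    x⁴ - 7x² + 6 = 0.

x = -2.4495 or x = -1 or x = 1 or x = 2.4495

Let u = x². The equation becomes u² - 7u + 6 = 0.
Factor: (u - 6)(u - 1) = 0, so u = 6 or u = 1.
x² = 6 gives x = ±√(6) ≈ ±2.4495.
x² = 1 gives x = ±1.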